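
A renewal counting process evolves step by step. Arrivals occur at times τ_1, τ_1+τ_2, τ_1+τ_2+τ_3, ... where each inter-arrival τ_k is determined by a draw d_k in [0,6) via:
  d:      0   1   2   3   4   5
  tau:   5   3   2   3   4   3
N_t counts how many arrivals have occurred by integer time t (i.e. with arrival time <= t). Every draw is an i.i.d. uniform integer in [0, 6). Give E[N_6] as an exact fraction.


Inter-arrival values over d=0..5: [5, 3, 2, 3, 4, 3]
Each d has probability 1/6, so the pmf of τ is: f(2) = 1/6, f(3) = 1/2, f(4) = 1/6, f(5) = 1/6
Renewal equation for m(n) = E[N_n]: condition on τ_1 = k (if k <= n, one arrival plus a fresh copy on the remaining n−k steps): m(n) = F(n) + Σ_{k<=n} f(k)·m(n−k), where F(n) = P(τ <= n) and m(0) = 0
m(1) = F(1) = 0
m(2) = F(2) = 1/6
m(3) = F(3) = 2/3
m(4) = F(4) + f(2)·m(2) = 5/6 + 1/6·1/6 = 31/36
m(5) = F(5) + f(2)·m(3) + f(3)·m(2) = 1 + 1/6·2/3 + 1/2·1/6 = 43/36
m(6) = F(6) + f(2)·m(4) + f(3)·m(3) + f(4)·m(2) = 1 + 1/6·31/36 + 1/2·2/3 + 1/6·1/6 = 325/216
E[N_6] = m(6) = 325/216

325/216


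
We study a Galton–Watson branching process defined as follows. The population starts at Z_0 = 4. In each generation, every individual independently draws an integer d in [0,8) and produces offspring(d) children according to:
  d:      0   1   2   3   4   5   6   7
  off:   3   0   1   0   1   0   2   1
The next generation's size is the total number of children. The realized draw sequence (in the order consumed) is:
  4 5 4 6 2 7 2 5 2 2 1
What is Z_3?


gen 0: Z_0=4, draws=[4, 5, 4, 6], offspring=[1, 0, 1, 2], Z_1=4
gen 1: Z_1=4, draws=[2, 7, 2, 5], offspring=[1, 1, 1, 0], Z_2=3
gen 2: Z_2=3, draws=[2, 2, 1], offspring=[1, 1, 0], Z_3=2

2


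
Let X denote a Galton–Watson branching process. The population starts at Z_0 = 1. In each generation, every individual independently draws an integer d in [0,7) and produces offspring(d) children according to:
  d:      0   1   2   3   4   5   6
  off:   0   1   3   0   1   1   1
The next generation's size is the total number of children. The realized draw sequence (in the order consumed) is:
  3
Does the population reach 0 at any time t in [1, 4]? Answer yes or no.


yes

gen 0: Z_0=1, draws=[3], offspring=[0], Z_1=0
gen 1: Z_1=0, draws=[], offspring=[], Z_2=0
gen 2: Z_2=0, draws=[], offspring=[], Z_3=0
gen 3: Z_3=0, draws=[], offspring=[], Z_4=0


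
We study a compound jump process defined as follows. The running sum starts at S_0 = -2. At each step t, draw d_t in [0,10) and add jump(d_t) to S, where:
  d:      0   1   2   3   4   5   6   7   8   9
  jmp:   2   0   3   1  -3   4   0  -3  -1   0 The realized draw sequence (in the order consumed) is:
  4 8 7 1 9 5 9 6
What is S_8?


-5

t=0: S=-2, d=4, jump=-3, S_1=-5
t=1: S=-5, d=8, jump=-1, S_2=-6
t=2: S=-6, d=7, jump=-3, S_3=-9
t=3: S=-9, d=1, jump=0, S_4=-9
t=4: S=-9, d=9, jump=0, S_5=-9
t=5: S=-9, d=5, jump=4, S_6=-5
t=6: S=-5, d=9, jump=0, S_7=-5
t=7: S=-5, d=6, jump=0, S_8=-5


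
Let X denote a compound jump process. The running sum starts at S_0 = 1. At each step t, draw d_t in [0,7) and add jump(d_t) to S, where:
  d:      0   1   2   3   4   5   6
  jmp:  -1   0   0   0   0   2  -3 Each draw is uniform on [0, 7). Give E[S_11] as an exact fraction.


-15/7

Outcome values over d=0..6: [-1, 0, 0, 0, 0, 2, -3]
Σy = -2, Σy² = 14, M = 7
μ = -2/7 = -2/7,  σ² = 14/7 − (-2/7)² = 94/49
E[S_11] = 1 + 11·(-2/7) = -15/7


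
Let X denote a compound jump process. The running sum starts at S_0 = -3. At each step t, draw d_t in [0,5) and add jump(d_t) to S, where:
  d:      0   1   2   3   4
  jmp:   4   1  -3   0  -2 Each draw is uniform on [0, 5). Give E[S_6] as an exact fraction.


Outcome values over d=0..4: [4, 1, -3, 0, -2]
Σy = 0, Σy² = 30, M = 5
μ = 0/5 = 0,  σ² = 30/5 − (0)² = 6
E[S_6] = -3 + 6·(0) = -3

-3


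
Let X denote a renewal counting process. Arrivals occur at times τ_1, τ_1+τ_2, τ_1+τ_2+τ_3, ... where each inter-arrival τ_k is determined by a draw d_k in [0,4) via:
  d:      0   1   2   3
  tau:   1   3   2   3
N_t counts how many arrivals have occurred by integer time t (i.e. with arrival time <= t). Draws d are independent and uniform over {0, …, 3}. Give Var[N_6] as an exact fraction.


Inter-arrival values over d=0..3: [1, 3, 2, 3]
Each d has probability 1/4, so the pmf of τ is: f(1) = 1/4, f(2) = 1/4, f(3) = 1/2
Let p_n(j) = P(N_n = j), with p_0 = [1]. Condition on τ_1: p_n(0) = P(τ > n), and for j >= 1, p_n(j) = Σ_{k<=n} f(k)·p_{n−k}(j−1)
p_1 = [3/4, 1/4]  (j = 0..1)
p_2 = [1/2, 7/16, 1/16]  (j = 0..2)
p_3 = [0, 13/16, 11/64, 1/64]  (j = 0..3)
p_4 = [0, 1/2, 7/16, 15/256, 1/256]  (j = 0..4)
p_5 = [0, 1/4, 35/64, 47/256, 19/1024, 1/1024]  (j = 0..5)
p_6 = [0, 0, 19/32, 85/256, 35/512, 23/4096, 1/4096]  (j = 0..6)
E[N_6] = Σ j·p_6(j) = 10185/4096;  E[N_6²] = Σ j²·p_6(j) = 27059/4096
Var[N_6] = 27059/4096 − (10185/4096)² = 7099439/16777216

7099439/16777216


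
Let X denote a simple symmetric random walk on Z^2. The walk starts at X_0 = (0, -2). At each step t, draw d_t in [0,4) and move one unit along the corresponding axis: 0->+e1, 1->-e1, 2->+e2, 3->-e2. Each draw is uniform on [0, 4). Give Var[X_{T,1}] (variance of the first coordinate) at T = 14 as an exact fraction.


Outcome values over d=0..3: [1, -1, 0, 0]
Σy = 0, Σy² = 2, M = 4
μ = 0/4 = 0,  σ² = 2/4 − (0)² = 1/2
Independent increments: Var[X_14] = 14·σ² = 14·(1/2) = 7

7


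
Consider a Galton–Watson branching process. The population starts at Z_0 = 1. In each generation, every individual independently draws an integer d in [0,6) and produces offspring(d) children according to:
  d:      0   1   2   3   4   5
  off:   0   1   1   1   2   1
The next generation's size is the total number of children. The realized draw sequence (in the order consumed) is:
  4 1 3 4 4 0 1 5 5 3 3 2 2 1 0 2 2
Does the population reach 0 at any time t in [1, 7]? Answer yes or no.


no

gen 0: Z_0=1, draws=[4], offspring=[2], Z_1=2
gen 1: Z_1=2, draws=[1, 3], offspring=[1, 1], Z_2=2
gen 2: Z_2=2, draws=[4, 4], offspring=[2, 2], Z_3=4
gen 3: Z_3=4, draws=[0, 1, 5, 5], offspring=[0, 1, 1, 1], Z_4=3
gen 4: Z_4=3, draws=[3, 3, 2], offspring=[1, 1, 1], Z_5=3
gen 5: Z_5=3, draws=[2, 1, 0], offspring=[1, 1, 0], Z_6=2
gen 6: Z_6=2, draws=[2, 2], offspring=[1, 1], Z_7=2


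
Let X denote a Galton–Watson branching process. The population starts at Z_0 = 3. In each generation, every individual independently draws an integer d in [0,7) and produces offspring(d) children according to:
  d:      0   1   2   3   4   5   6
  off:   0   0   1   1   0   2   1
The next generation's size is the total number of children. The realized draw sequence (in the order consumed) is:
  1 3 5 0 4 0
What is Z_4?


gen 0: Z_0=3, draws=[1, 3, 5], offspring=[0, 1, 2], Z_1=3
gen 1: Z_1=3, draws=[0, 4, 0], offspring=[0, 0, 0], Z_2=0
gen 2: Z_2=0, draws=[], offspring=[], Z_3=0
gen 3: Z_3=0, draws=[], offspring=[], Z_4=0

0


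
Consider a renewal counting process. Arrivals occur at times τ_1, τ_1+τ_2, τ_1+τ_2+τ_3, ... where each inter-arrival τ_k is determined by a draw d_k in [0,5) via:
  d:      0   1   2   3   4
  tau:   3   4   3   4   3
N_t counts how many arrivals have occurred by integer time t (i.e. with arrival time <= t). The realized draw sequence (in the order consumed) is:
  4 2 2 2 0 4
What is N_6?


draw d_1=4: τ_1=3, arrival time A_1=3
draw d_2=2: τ_2=3, arrival time A_2=6
draw d_3=2: τ_3=3, arrival time A_3=9
draw d_4=2: τ_4=3, arrival time A_4=12
draw d_5=0: τ_5=3, arrival time A_5=15
draw d_6=4: τ_6=3, arrival time A_6=18
N_t over t=0..6: 0:0 1:0 2:0 3:1 4:1 5:1 6:2

2


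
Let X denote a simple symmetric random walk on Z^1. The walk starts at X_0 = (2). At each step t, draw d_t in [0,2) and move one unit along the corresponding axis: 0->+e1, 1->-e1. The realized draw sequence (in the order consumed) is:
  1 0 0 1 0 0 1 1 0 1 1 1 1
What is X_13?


t=0: X=(2), d=1 → -e1, X_1=(1)
t=1: X=(1), d=0 → +e1, X_2=(2)
t=2: X=(2), d=0 → +e1, X_3=(3)
t=3: X=(3), d=1 → -e1, X_4=(2)
t=4: X=(2), d=0 → +e1, X_5=(3)
t=5: X=(3), d=0 → +e1, X_6=(4)
t=6: X=(4), d=1 → -e1, X_7=(3)
t=7: X=(3), d=1 → -e1, X_8=(2)
t=8: X=(2), d=0 → +e1, X_9=(3)
t=9: X=(3), d=1 → -e1, X_10=(2)
t=10: X=(2), d=1 → -e1, X_11=(1)
t=11: X=(1), d=1 → -e1, X_12=(0)
t=12: X=(0), d=1 → -e1, X_13=(-1)

(-1)


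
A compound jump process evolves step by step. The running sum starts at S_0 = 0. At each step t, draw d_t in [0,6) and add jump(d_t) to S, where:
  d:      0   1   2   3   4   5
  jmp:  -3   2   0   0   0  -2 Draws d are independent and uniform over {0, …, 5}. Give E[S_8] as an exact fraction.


Outcome values over d=0..5: [-3, 2, 0, 0, 0, -2]
Σy = -3, Σy² = 17, M = 6
μ = -3/6 = -1/2,  σ² = 17/6 − (-1/2)² = 31/12
E[S_8] = 0 + 8·(-1/2) = -4

-4


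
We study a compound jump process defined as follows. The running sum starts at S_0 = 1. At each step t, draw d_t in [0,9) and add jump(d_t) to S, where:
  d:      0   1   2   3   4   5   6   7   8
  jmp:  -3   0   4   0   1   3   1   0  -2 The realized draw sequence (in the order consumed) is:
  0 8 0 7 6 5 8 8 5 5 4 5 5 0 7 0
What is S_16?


0

t=0: S=1, d=0, jump=-3, S_1=-2
t=1: S=-2, d=8, jump=-2, S_2=-4
t=2: S=-4, d=0, jump=-3, S_3=-7
t=3: S=-7, d=7, jump=0, S_4=-7
t=4: S=-7, d=6, jump=1, S_5=-6
t=5: S=-6, d=5, jump=3, S_6=-3
t=6: S=-3, d=8, jump=-2, S_7=-5
t=7: S=-5, d=8, jump=-2, S_8=-7
t=8: S=-7, d=5, jump=3, S_9=-4
t=9: S=-4, d=5, jump=3, S_10=-1
t=10: S=-1, d=4, jump=1, S_11=0
t=11: S=0, d=5, jump=3, S_12=3
t=12: S=3, d=5, jump=3, S_13=6
t=13: S=6, d=0, jump=-3, S_14=3
t=14: S=3, d=7, jump=0, S_15=3
t=15: S=3, d=0, jump=-3, S_16=0


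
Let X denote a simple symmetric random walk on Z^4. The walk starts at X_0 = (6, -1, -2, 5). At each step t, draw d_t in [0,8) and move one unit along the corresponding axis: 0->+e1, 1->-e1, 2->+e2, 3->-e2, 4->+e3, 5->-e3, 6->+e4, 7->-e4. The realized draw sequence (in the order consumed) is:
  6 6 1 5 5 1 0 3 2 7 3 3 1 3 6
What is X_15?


t=0: X=(6, -1, -2, 5), d=6 → +e4, X_1=(6, -1, -2, 6)
t=1: X=(6, -1, -2, 6), d=6 → +e4, X_2=(6, -1, -2, 7)
t=2: X=(6, -1, -2, 7), d=1 → -e1, X_3=(5, -1, -2, 7)
t=3: X=(5, -1, -2, 7), d=5 → -e3, X_4=(5, -1, -3, 7)
t=4: X=(5, -1, -3, 7), d=5 → -e3, X_5=(5, -1, -4, 7)
t=5: X=(5, -1, -4, 7), d=1 → -e1, X_6=(4, -1, -4, 7)
t=6: X=(4, -1, -4, 7), d=0 → +e1, X_7=(5, -1, -4, 7)
t=7: X=(5, -1, -4, 7), d=3 → -e2, X_8=(5, -2, -4, 7)
t=8: X=(5, -2, -4, 7), d=2 → +e2, X_9=(5, -1, -4, 7)
t=9: X=(5, -1, -4, 7), d=7 → -e4, X_10=(5, -1, -4, 6)
t=10: X=(5, -1, -4, 6), d=3 → -e2, X_11=(5, -2, -4, 6)
t=11: X=(5, -2, -4, 6), d=3 → -e2, X_12=(5, -3, -4, 6)
t=12: X=(5, -3, -4, 6), d=1 → -e1, X_13=(4, -3, -4, 6)
t=13: X=(4, -3, -4, 6), d=3 → -e2, X_14=(4, -4, -4, 6)
t=14: X=(4, -4, -4, 6), d=6 → +e4, X_15=(4, -4, -4, 7)

(4, -4, -4, 7)


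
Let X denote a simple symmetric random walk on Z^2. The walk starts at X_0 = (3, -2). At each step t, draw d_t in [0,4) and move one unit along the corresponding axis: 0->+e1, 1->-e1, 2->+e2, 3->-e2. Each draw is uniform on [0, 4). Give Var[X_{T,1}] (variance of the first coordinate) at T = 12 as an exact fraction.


6

Outcome values over d=0..3: [1, -1, 0, 0]
Σy = 0, Σy² = 2, M = 4
μ = 0/4 = 0,  σ² = 2/4 − (0)² = 1/2
Independent increments: Var[X_12] = 12·σ² = 12·(1/2) = 6


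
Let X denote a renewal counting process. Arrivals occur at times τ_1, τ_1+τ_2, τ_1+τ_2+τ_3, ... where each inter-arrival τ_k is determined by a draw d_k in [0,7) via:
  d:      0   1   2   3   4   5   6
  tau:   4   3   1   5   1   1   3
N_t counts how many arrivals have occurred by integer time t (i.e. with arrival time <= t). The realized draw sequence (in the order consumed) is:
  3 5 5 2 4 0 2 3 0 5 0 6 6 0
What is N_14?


draw d_1=3: τ_1=5, arrival time A_1=5
draw d_2=5: τ_2=1, arrival time A_2=6
draw d_3=5: τ_3=1, arrival time A_3=7
draw d_4=2: τ_4=1, arrival time A_4=8
draw d_5=4: τ_5=1, arrival time A_5=9
draw d_6=0: τ_6=4, arrival time A_6=13
draw d_7=2: τ_7=1, arrival time A_7=14
draw d_8=3: τ_8=5, arrival time A_8=19
draw d_9=0: τ_9=4, arrival time A_9=23
draw d_10=5: τ_10=1, arrival time A_10=24
draw d_11=0: τ_11=4, arrival time A_11=28
draw d_12=6: τ_12=3, arrival time A_12=31
draw d_13=6: τ_13=3, arrival time A_13=34
draw d_14=0: τ_14=4, arrival time A_14=38
N_t over t=0..14: 0:0 1:0 2:0 3:0 4:0 5:1 6:2 7:3 8:4 9:5 10:5 11:5 12:5 13:6 14:7

7


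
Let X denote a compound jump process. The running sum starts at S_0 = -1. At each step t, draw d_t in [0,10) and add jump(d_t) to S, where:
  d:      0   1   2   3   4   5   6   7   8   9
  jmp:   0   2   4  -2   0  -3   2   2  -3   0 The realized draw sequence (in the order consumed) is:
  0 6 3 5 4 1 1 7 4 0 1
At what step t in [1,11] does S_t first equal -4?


t=0: S=-1, d=0, jump=0, S_1=-1
t=1: S=-1, d=6, jump=2, S_2=1
t=2: S=1, d=3, jump=-2, S_3=-1
t=3: S=-1, d=5, jump=-3, S_4=-4
t=4: S=-4, d=4, jump=0, S_5=-4
t=5: S=-4, d=1, jump=2, S_6=-2
t=6: S=-2, d=1, jump=2, S_7=0
t=7: S=0, d=7, jump=2, S_8=2
t=8: S=2, d=4, jump=0, S_9=2
t=9: S=2, d=0, jump=0, S_10=2
t=10: S=2, d=1, jump=2, S_11=4

4


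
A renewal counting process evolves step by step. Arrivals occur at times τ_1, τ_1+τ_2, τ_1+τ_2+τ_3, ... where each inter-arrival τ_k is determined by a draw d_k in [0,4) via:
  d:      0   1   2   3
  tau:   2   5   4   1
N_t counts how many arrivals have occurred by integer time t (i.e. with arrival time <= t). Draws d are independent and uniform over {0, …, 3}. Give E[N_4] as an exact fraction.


273/256

Inter-arrival values over d=0..3: [2, 5, 4, 1]
Each d has probability 1/4, so the pmf of τ is: f(1) = 1/4, f(2) = 1/4, f(4) = 1/4, f(5) = 1/4
Renewal equation for m(n) = E[N_n]: condition on τ_1 = k (if k <= n, one arrival plus a fresh copy on the remaining n−k steps): m(n) = F(n) + Σ_{k<=n} f(k)·m(n−k), where F(n) = P(τ <= n) and m(0) = 0
m(1) = F(1) = 1/4
m(2) = F(2) + f(1)·m(1) = 1/2 + 1/4·1/4 = 9/16
m(3) = F(3) + f(1)·m(2) + f(2)·m(1) = 1/2 + 1/4·9/16 + 1/4·1/4 = 45/64
m(4) = F(4) + f(1)·m(3) + f(2)·m(2) = 3/4 + 1/4·45/64 + 1/4·9/16 = 273/256
E[N_4] = m(4) = 273/256


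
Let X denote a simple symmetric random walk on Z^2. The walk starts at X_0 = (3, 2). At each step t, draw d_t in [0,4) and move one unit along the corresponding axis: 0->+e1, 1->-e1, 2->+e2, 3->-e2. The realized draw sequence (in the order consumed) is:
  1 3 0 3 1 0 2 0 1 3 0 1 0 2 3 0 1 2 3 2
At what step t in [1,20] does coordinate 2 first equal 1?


2

t=0: X=(3, 2), d=1 → -e1, X_1=(2, 2)
t=1: X=(2, 2), d=3 → -e2, X_2=(2, 1)
t=2: X=(2, 1), d=0 → +e1, X_3=(3, 1)
t=3: X=(3, 1), d=3 → -e2, X_4=(3, 0)
t=4: X=(3, 0), d=1 → -e1, X_5=(2, 0)
t=5: X=(2, 0), d=0 → +e1, X_6=(3, 0)
t=6: X=(3, 0), d=2 → +e2, X_7=(3, 1)
t=7: X=(3, 1), d=0 → +e1, X_8=(4, 1)
t=8: X=(4, 1), d=1 → -e1, X_9=(3, 1)
t=9: X=(3, 1), d=3 → -e2, X_10=(3, 0)
t=10: X=(3, 0), d=0 → +e1, X_11=(4, 0)
t=11: X=(4, 0), d=1 → -e1, X_12=(3, 0)
t=12: X=(3, 0), d=0 → +e1, X_13=(4, 0)
t=13: X=(4, 0), d=2 → +e2, X_14=(4, 1)
t=14: X=(4, 1), d=3 → -e2, X_15=(4, 0)
t=15: X=(4, 0), d=0 → +e1, X_16=(5, 0)
t=16: X=(5, 0), d=1 → -e1, X_17=(4, 0)
t=17: X=(4, 0), d=2 → +e2, X_18=(4, 1)
t=18: X=(4, 1), d=3 → -e2, X_19=(4, 0)
t=19: X=(4, 0), d=2 → +e2, X_20=(4, 1)


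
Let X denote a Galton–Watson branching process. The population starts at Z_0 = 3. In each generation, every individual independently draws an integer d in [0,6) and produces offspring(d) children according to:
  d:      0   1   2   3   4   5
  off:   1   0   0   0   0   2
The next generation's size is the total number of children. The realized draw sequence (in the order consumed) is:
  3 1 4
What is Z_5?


0

gen 0: Z_0=3, draws=[3, 1, 4], offspring=[0, 0, 0], Z_1=0
gen 1: Z_1=0, draws=[], offspring=[], Z_2=0
gen 2: Z_2=0, draws=[], offspring=[], Z_3=0
gen 3: Z_3=0, draws=[], offspring=[], Z_4=0
gen 4: Z_4=0, draws=[], offspring=[], Z_5=0


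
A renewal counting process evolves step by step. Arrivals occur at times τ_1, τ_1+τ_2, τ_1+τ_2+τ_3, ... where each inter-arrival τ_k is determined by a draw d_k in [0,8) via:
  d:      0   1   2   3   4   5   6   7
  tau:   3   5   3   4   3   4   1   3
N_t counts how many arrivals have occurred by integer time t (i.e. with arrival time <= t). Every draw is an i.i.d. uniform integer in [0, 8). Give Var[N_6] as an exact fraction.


23390394159/68719476736

Inter-arrival values over d=0..7: [3, 5, 3, 4, 3, 4, 1, 3]
Each d has probability 1/8, so the pmf of τ is: f(1) = 1/8, f(3) = 1/2, f(4) = 1/4, f(5) = 1/8
Let p_n(j) = P(N_n = j), with p_0 = [1]. Condition on τ_1: p_n(0) = P(τ > n), and for j >= 1, p_n(j) = Σ_{k<=n} f(k)·p_{n−k}(j−1)
p_1 = [7/8, 1/8]  (j = 0..1)
p_2 = [7/8, 7/64, 1/64]  (j = 0..2)
p_3 = [3/8, 39/64, 7/512, 1/512]  (j = 0..3)
p_4 = [1/8, 47/64, 71/512, 7/4096, 1/4096]  (j = 0..4)
p_5 = [0, 51/64, 91/512, 103/4096, 7/32768, 1/32768]  (j = 0..5)
p_6 = [0, 33/64, 229/512, 135/4096, 135/32768, 7/262144, 1/262144]  (j = 0..6)
E[N_6] = Σ j·p_6(j) = 399945/262144;  E[N_6²] = Σ j²·p_6(j) = 699411/262144
Var[N_6] = 699411/262144 − (399945/262144)² = 23390394159/68719476736


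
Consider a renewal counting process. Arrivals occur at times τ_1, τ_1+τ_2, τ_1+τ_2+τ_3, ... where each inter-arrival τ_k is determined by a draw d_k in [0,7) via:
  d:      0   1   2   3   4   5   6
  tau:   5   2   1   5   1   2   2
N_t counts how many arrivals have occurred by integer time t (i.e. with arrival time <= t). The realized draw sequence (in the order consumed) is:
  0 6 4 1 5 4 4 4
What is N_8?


3

draw d_1=0: τ_1=5, arrival time A_1=5
draw d_2=6: τ_2=2, arrival time A_2=7
draw d_3=4: τ_3=1, arrival time A_3=8
draw d_4=1: τ_4=2, arrival time A_4=10
draw d_5=5: τ_5=2, arrival time A_5=12
draw d_6=4: τ_6=1, arrival time A_6=13
draw d_7=4: τ_7=1, arrival time A_7=14
draw d_8=4: τ_8=1, arrival time A_8=15
N_t over t=0..8: 0:0 1:0 2:0 3:0 4:0 5:1 6:1 7:2 8:3


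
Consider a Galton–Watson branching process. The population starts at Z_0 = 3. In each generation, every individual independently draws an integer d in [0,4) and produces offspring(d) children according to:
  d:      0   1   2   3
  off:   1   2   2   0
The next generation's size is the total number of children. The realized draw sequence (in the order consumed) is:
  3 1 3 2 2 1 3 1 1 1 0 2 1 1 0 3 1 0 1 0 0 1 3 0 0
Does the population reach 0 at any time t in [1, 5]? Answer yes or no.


gen 0: Z_0=3, draws=[3, 1, 3], offspring=[0, 2, 0], Z_1=2
gen 1: Z_1=2, draws=[2, 2], offspring=[2, 2], Z_2=4
gen 2: Z_2=4, draws=[1, 3, 1, 1], offspring=[2, 0, 2, 2], Z_3=6
gen 3: Z_3=6, draws=[1, 0, 2, 1, 1, 0], offspring=[2, 1, 2, 2, 2, 1], Z_4=10
gen 4: Z_4=10, draws=[3, 1, 0, 1, 0, 0, 1, 3, 0, 0], offspring=[0, 2, 1, 2, 1, 1, 2, 0, 1, 1], Z_5=11

no


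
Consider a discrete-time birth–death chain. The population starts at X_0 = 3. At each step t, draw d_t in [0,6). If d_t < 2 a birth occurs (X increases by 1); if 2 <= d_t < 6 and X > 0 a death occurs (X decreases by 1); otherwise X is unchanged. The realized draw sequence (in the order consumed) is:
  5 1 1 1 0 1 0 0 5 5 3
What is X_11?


t=0: X=3, d=5 → death, X_1=2
t=1: X=2, d=1 → birth, X_2=3
t=2: X=3, d=1 → birth, X_3=4
t=3: X=4, d=1 → birth, X_4=5
t=4: X=5, d=0 → birth, X_5=6
t=5: X=6, d=1 → birth, X_6=7
t=6: X=7, d=0 → birth, X_7=8
t=7: X=8, d=0 → birth, X_8=9
t=8: X=9, d=5 → death, X_9=8
t=9: X=8, d=5 → death, X_10=7
t=10: X=7, d=3 → death, X_11=6

6


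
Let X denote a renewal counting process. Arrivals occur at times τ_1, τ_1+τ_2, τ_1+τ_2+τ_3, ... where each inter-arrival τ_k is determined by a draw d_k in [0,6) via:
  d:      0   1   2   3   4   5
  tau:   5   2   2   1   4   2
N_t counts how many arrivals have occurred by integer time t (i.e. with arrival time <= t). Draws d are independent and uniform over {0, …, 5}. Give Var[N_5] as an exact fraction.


Inter-arrival values over d=0..5: [5, 2, 2, 1, 4, 2]
Each d has probability 1/6, so the pmf of τ is: f(1) = 1/6, f(2) = 1/2, f(4) = 1/6, f(5) = 1/6
Let p_n(j) = P(N_n = j), with p_0 = [1]. Condition on τ_1: p_n(0) = P(τ > n), and for j >= 1, p_n(j) = Σ_{k<=n} f(k)·p_{n−k}(j−1)
p_1 = [5/6, 1/6]  (j = 0..1)
p_2 = [1/3, 23/36, 1/36]  (j = 0..2)
p_3 = [1/3, 17/36, 41/216, 1/216]  (j = 0..3)
p_4 = [1/6, 7/18, 43/108, 59/1296, 1/1296]  (j = 0..4)
p_5 = [0, 1/2, 71/216, 209/1296, 77/7776, 1/7776]  (j = 0..5)
E[N_5] = Σ j·p_5(j) = 13075/7776;  E[N_5²] = Σ j²·p_5(j) = 8885/2592
Var[N_5] = 8885/2592 − (13075/7776)² = 36313655/60466176

36313655/60466176


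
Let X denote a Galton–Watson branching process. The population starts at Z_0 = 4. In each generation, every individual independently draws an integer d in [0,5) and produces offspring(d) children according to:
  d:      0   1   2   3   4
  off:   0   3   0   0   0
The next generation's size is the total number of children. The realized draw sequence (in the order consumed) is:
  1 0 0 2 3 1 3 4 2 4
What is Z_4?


gen 0: Z_0=4, draws=[1, 0, 0, 2], offspring=[3, 0, 0, 0], Z_1=3
gen 1: Z_1=3, draws=[3, 1, 3], offspring=[0, 3, 0], Z_2=3
gen 2: Z_2=3, draws=[4, 2, 4], offspring=[0, 0, 0], Z_3=0
gen 3: Z_3=0, draws=[], offspring=[], Z_4=0

0


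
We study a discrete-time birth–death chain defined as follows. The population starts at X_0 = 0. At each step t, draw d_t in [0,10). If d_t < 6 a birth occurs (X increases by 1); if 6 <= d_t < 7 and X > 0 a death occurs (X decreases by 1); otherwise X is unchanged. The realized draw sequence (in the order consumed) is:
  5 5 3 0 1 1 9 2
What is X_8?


7

t=0: X=0, d=5 → birth, X_1=1
t=1: X=1, d=5 → birth, X_2=2
t=2: X=2, d=3 → birth, X_3=3
t=3: X=3, d=0 → birth, X_4=4
t=4: X=4, d=1 → birth, X_5=5
t=5: X=5, d=1 → birth, X_6=6
t=6: X=6, d=9 → hold, X_7=6
t=7: X=6, d=2 → birth, X_8=7


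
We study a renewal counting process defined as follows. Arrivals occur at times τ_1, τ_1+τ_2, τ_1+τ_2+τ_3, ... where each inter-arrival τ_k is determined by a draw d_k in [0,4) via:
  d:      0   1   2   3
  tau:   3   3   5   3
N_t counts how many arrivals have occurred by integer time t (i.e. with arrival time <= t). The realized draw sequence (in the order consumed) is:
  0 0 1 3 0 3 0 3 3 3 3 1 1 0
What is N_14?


draw d_1=0: τ_1=3, arrival time A_1=3
draw d_2=0: τ_2=3, arrival time A_2=6
draw d_3=1: τ_3=3, arrival time A_3=9
draw d_4=3: τ_4=3, arrival time A_4=12
draw d_5=0: τ_5=3, arrival time A_5=15
draw d_6=3: τ_6=3, arrival time A_6=18
draw d_7=0: τ_7=3, arrival time A_7=21
draw d_8=3: τ_8=3, arrival time A_8=24
draw d_9=3: τ_9=3, arrival time A_9=27
draw d_10=3: τ_10=3, arrival time A_10=30
draw d_11=3: τ_11=3, arrival time A_11=33
draw d_12=1: τ_12=3, arrival time A_12=36
draw d_13=1: τ_13=3, arrival time A_13=39
draw d_14=0: τ_14=3, arrival time A_14=42
N_t over t=0..14: 0:0 1:0 2:0 3:1 4:1 5:1 6:2 7:2 8:2 9:3 10:3 11:3 12:4 13:4 14:4

4


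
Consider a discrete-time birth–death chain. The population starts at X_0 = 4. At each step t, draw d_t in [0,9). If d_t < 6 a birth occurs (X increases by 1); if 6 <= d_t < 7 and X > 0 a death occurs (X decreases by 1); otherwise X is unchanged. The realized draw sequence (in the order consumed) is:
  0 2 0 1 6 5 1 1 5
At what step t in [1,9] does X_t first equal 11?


9

t=0: X=4, d=0 → birth, X_1=5
t=1: X=5, d=2 → birth, X_2=6
t=2: X=6, d=0 → birth, X_3=7
t=3: X=7, d=1 → birth, X_4=8
t=4: X=8, d=6 → death, X_5=7
t=5: X=7, d=5 → birth, X_6=8
t=6: X=8, d=1 → birth, X_7=9
t=7: X=9, d=1 → birth, X_8=10
t=8: X=10, d=5 → birth, X_9=11


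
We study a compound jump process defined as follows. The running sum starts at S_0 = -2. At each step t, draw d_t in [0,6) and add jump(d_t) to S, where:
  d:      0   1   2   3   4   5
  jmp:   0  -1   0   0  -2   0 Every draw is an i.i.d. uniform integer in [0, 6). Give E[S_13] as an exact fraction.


-17/2

Outcome values over d=0..5: [0, -1, 0, 0, -2, 0]
Σy = -3, Σy² = 5, M = 6
μ = -3/6 = -1/2,  σ² = 5/6 − (-1/2)² = 7/12
E[S_13] = -2 + 13·(-1/2) = -17/2


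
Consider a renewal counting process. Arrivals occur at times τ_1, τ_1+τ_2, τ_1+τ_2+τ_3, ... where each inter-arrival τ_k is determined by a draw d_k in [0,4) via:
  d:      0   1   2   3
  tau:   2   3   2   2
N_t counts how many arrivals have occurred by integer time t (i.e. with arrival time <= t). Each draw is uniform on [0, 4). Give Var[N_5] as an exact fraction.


15/256

Inter-arrival values over d=0..3: [2, 3, 2, 2]
Each d has probability 1/4, so the pmf of τ is: f(2) = 3/4, f(3) = 1/4
Let p_n(j) = P(N_n = j), with p_0 = [1]. Condition on τ_1: p_n(0) = P(τ > n), and for j >= 1, p_n(j) = Σ_{k<=n} f(k)·p_{n−k}(j−1)
p_1 = [1]  (j = 0)
p_2 = [1/4, 3/4]  (j = 0..1)
p_3 = [0, 1]  (j = 0..1)
p_4 = [0, 7/16, 9/16]  (j = 0..2)
p_5 = [0, 1/16, 15/16]  (j = 0..2)
E[N_5] = Σ j·p_5(j) = 31/16;  E[N_5²] = Σ j²·p_5(j) = 61/16
Var[N_5] = 61/16 − (31/16)² = 15/256


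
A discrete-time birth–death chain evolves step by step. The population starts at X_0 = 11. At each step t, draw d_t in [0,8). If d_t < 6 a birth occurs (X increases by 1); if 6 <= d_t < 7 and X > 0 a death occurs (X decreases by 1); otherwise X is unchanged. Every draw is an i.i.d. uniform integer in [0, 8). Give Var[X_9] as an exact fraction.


279/64

X can drop by at most 1 per step and X_0 = 11 > T = 9, so X_t >= 11 − t >= 2 > 0 for every t <= 9: the floor at 0 (the 'and X > 0' condition) never binds. Hence X_9 = X_0 + Σ_{t<9} Y_t with i.i.d. increments Y_t = y(d_t) ∈ {+1, −1, 0}.
Outcome values over d=0..7: [1, 1, 1, 1, 1, 1, -1, 0]
Σy = 5, Σy² = 7, M = 8
μ = 5/8 = 5/8,  σ² = 7/8 − (5/8)² = 31/64
Independent increments: Var[X_9] = 9·σ² = 9·(31/64) = 279/64


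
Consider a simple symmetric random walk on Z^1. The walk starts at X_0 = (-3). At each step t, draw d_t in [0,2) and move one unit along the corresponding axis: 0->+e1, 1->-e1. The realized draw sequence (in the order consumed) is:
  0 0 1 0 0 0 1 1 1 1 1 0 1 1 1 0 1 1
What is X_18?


(-7)

t=0: X=(-3), d=0 → +e1, X_1=(-2)
t=1: X=(-2), d=0 → +e1, X_2=(-1)
t=2: X=(-1), d=1 → -e1, X_3=(-2)
t=3: X=(-2), d=0 → +e1, X_4=(-1)
t=4: X=(-1), d=0 → +e1, X_5=(0)
t=5: X=(0), d=0 → +e1, X_6=(1)
t=6: X=(1), d=1 → -e1, X_7=(0)
t=7: X=(0), d=1 → -e1, X_8=(-1)
t=8: X=(-1), d=1 → -e1, X_9=(-2)
t=9: X=(-2), d=1 → -e1, X_10=(-3)
t=10: X=(-3), d=1 → -e1, X_11=(-4)
t=11: X=(-4), d=0 → +e1, X_12=(-3)
t=12: X=(-3), d=1 → -e1, X_13=(-4)
t=13: X=(-4), d=1 → -e1, X_14=(-5)
t=14: X=(-5), d=1 → -e1, X_15=(-6)
t=15: X=(-6), d=0 → +e1, X_16=(-5)
t=16: X=(-5), d=1 → -e1, X_17=(-6)
t=17: X=(-6), d=1 → -e1, X_18=(-7)


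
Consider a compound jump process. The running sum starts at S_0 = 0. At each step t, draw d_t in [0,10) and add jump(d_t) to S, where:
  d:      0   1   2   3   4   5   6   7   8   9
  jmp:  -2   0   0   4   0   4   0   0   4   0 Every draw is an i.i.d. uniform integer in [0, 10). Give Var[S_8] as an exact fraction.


168/5

Outcome values over d=0..9: [-2, 0, 0, 4, 0, 4, 0, 0, 4, 0]
Σy = 10, Σy² = 52, M = 10
μ = 10/10 = 1,  σ² = 52/10 − (1)² = 21/5
Independent increments: Var[S_8] = 8·σ² = 8·(21/5) = 168/5


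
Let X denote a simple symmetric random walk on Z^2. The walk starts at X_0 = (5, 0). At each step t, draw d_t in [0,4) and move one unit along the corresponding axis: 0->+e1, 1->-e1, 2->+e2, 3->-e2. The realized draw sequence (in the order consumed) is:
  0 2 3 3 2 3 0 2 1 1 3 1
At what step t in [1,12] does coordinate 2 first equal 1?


t=0: X=(5, 0), d=0 → +e1, X_1=(6, 0)
t=1: X=(6, 0), d=2 → +e2, X_2=(6, 1)
t=2: X=(6, 1), d=3 → -e2, X_3=(6, 0)
t=3: X=(6, 0), d=3 → -e2, X_4=(6, -1)
t=4: X=(6, -1), d=2 → +e2, X_5=(6, 0)
t=5: X=(6, 0), d=3 → -e2, X_6=(6, -1)
t=6: X=(6, -1), d=0 → +e1, X_7=(7, -1)
t=7: X=(7, -1), d=2 → +e2, X_8=(7, 0)
t=8: X=(7, 0), d=1 → -e1, X_9=(6, 0)
t=9: X=(6, 0), d=1 → -e1, X_10=(5, 0)
t=10: X=(5, 0), d=3 → -e2, X_11=(5, -1)
t=11: X=(5, -1), d=1 → -e1, X_12=(4, -1)

2


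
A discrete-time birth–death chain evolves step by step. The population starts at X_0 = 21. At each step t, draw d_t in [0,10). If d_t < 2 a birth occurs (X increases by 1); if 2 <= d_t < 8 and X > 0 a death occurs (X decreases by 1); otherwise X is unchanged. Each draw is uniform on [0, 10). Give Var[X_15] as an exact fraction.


X can drop by at most 1 per step and X_0 = 21 > T = 15, so X_t >= 21 − t >= 6 > 0 for every t <= 15: the floor at 0 (the 'and X > 0' condition) never binds. Hence X_15 = X_0 + Σ_{t<15} Y_t with i.i.d. increments Y_t = y(d_t) ∈ {+1, −1, 0}.
Outcome values over d=0..9: [1, 1, -1, -1, -1, -1, -1, -1, 0, 0]
Σy = -4, Σy² = 8, M = 10
μ = -4/10 = -2/5,  σ² = 8/10 − (-2/5)² = 16/25
Independent increments: Var[X_15] = 15·σ² = 15·(16/25) = 48/5

48/5


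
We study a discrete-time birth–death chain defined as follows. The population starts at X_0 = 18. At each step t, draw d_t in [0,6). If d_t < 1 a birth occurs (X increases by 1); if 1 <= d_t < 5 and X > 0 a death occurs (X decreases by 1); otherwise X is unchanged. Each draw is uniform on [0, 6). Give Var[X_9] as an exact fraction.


21/4

X can drop by at most 1 per step and X_0 = 18 > T = 9, so X_t >= 18 − t >= 9 > 0 for every t <= 9: the floor at 0 (the 'and X > 0' condition) never binds. Hence X_9 = X_0 + Σ_{t<9} Y_t with i.i.d. increments Y_t = y(d_t) ∈ {+1, −1, 0}.
Outcome values over d=0..5: [1, -1, -1, -1, -1, 0]
Σy = -3, Σy² = 5, M = 6
μ = -3/6 = -1/2,  σ² = 5/6 − (-1/2)² = 7/12
Independent increments: Var[X_9] = 9·σ² = 9·(7/12) = 21/4


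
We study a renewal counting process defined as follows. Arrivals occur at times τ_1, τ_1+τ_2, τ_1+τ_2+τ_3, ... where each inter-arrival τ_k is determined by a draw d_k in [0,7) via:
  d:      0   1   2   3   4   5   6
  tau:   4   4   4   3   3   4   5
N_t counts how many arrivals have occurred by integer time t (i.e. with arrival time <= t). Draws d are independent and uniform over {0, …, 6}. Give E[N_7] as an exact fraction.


69/49

Inter-arrival values over d=0..6: [4, 4, 4, 3, 3, 4, 5]
Each d has probability 1/7, so the pmf of τ is: f(3) = 2/7, f(4) = 4/7, f(5) = 1/7
Renewal equation for m(n) = E[N_n]: condition on τ_1 = k (if k <= n, one arrival plus a fresh copy on the remaining n−k steps): m(n) = F(n) + Σ_{k<=n} f(k)·m(n−k), where F(n) = P(τ <= n) and m(0) = 0
m(1) = F(1) = 0
m(2) = F(2) = 0
m(3) = F(3) = 2/7
m(4) = F(4) = 6/7
m(5) = F(5) = 1
m(6) = F(6) + f(3)·m(3) = 1 + 2/7·2/7 = 53/49
m(7) = F(7) + f(3)·m(4) + f(4)·m(3) = 1 + 2/7·6/7 + 4/7·2/7 = 69/49
E[N_7] = m(7) = 69/49


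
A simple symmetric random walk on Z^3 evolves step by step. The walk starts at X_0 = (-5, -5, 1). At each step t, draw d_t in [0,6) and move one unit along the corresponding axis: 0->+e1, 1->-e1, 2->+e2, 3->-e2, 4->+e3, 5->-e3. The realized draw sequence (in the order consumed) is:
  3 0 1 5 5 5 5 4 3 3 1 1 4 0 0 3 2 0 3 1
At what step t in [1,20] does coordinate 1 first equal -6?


t=0: X=(-5, -5, 1), d=3 → -e2, X_1=(-5, -6, 1)
t=1: X=(-5, -6, 1), d=0 → +e1, X_2=(-4, -6, 1)
t=2: X=(-4, -6, 1), d=1 → -e1, X_3=(-5, -6, 1)
t=3: X=(-5, -6, 1), d=5 → -e3, X_4=(-5, -6, 0)
t=4: X=(-5, -6, 0), d=5 → -e3, X_5=(-5, -6, -1)
t=5: X=(-5, -6, -1), d=5 → -e3, X_6=(-5, -6, -2)
t=6: X=(-5, -6, -2), d=5 → -e3, X_7=(-5, -6, -3)
t=7: X=(-5, -6, -3), d=4 → +e3, X_8=(-5, -6, -2)
t=8: X=(-5, -6, -2), d=3 → -e2, X_9=(-5, -7, -2)
t=9: X=(-5, -7, -2), d=3 → -e2, X_10=(-5, -8, -2)
t=10: X=(-5, -8, -2), d=1 → -e1, X_11=(-6, -8, -2)
t=11: X=(-6, -8, -2), d=1 → -e1, X_12=(-7, -8, -2)
t=12: X=(-7, -8, -2), d=4 → +e3, X_13=(-7, -8, -1)
t=13: X=(-7, -8, -1), d=0 → +e1, X_14=(-6, -8, -1)
t=14: X=(-6, -8, -1), d=0 → +e1, X_15=(-5, -8, -1)
t=15: X=(-5, -8, -1), d=3 → -e2, X_16=(-5, -9, -1)
t=16: X=(-5, -9, -1), d=2 → +e2, X_17=(-5, -8, -1)
t=17: X=(-5, -8, -1), d=0 → +e1, X_18=(-4, -8, -1)
t=18: X=(-4, -8, -1), d=3 → -e2, X_19=(-4, -9, -1)
t=19: X=(-4, -9, -1), d=1 → -e1, X_20=(-5, -9, -1)

11


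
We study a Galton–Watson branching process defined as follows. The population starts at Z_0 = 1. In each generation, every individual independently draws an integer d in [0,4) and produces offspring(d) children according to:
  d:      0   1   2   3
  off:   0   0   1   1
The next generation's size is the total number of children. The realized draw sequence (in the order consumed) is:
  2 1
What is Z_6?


0

gen 0: Z_0=1, draws=[2], offspring=[1], Z_1=1
gen 1: Z_1=1, draws=[1], offspring=[0], Z_2=0
gen 2: Z_2=0, draws=[], offspring=[], Z_3=0
gen 3: Z_3=0, draws=[], offspring=[], Z_4=0
gen 4: Z_4=0, draws=[], offspring=[], Z_5=0
gen 5: Z_5=0, draws=[], offspring=[], Z_6=0


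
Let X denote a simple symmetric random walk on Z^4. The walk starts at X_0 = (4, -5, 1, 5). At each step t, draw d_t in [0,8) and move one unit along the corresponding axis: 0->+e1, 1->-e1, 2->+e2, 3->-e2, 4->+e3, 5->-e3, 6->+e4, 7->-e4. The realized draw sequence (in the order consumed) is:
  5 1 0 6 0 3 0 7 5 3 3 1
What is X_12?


t=0: X=(4, -5, 1, 5), d=5 → -e3, X_1=(4, -5, 0, 5)
t=1: X=(4, -5, 0, 5), d=1 → -e1, X_2=(3, -5, 0, 5)
t=2: X=(3, -5, 0, 5), d=0 → +e1, X_3=(4, -5, 0, 5)
t=3: X=(4, -5, 0, 5), d=6 → +e4, X_4=(4, -5, 0, 6)
t=4: X=(4, -5, 0, 6), d=0 → +e1, X_5=(5, -5, 0, 6)
t=5: X=(5, -5, 0, 6), d=3 → -e2, X_6=(5, -6, 0, 6)
t=6: X=(5, -6, 0, 6), d=0 → +e1, X_7=(6, -6, 0, 6)
t=7: X=(6, -6, 0, 6), d=7 → -e4, X_8=(6, -6, 0, 5)
t=8: X=(6, -6, 0, 5), d=5 → -e3, X_9=(6, -6, -1, 5)
t=9: X=(6, -6, -1, 5), d=3 → -e2, X_10=(6, -7, -1, 5)
t=10: X=(6, -7, -1, 5), d=3 → -e2, X_11=(6, -8, -1, 5)
t=11: X=(6, -8, -1, 5), d=1 → -e1, X_12=(5, -8, -1, 5)

(5, -8, -1, 5)


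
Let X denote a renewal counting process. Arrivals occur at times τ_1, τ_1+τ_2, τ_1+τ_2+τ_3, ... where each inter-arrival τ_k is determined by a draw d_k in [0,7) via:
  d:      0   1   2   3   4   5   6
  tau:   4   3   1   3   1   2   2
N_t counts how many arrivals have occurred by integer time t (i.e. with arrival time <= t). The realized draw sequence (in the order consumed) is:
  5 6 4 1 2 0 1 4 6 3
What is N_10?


5

draw d_1=5: τ_1=2, arrival time A_1=2
draw d_2=6: τ_2=2, arrival time A_2=4
draw d_3=4: τ_3=1, arrival time A_3=5
draw d_4=1: τ_4=3, arrival time A_4=8
draw d_5=2: τ_5=1, arrival time A_5=9
draw d_6=0: τ_6=4, arrival time A_6=13
draw d_7=1: τ_7=3, arrival time A_7=16
draw d_8=4: τ_8=1, arrival time A_8=17
draw d_9=6: τ_9=2, arrival time A_9=19
draw d_10=3: τ_10=3, arrival time A_10=22
N_t over t=0..10: 0:0 1:0 2:1 3:1 4:2 5:3 6:3 7:3 8:4 9:5 10:5


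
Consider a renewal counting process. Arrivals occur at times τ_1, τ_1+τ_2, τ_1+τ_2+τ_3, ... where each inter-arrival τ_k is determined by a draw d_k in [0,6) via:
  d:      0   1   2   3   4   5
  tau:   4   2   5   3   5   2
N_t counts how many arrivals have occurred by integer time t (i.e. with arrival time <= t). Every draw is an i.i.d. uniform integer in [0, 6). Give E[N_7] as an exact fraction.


Inter-arrival values over d=0..5: [4, 2, 5, 3, 5, 2]
Each d has probability 1/6, so the pmf of τ is: f(2) = 1/3, f(3) = 1/6, f(4) = 1/6, f(5) = 1/3
Renewal equation for m(n) = E[N_n]: condition on τ_1 = k (if k <= n, one arrival plus a fresh copy on the remaining n−k steps): m(n) = F(n) + Σ_{k<=n} f(k)·m(n−k), where F(n) = P(τ <= n) and m(0) = 0
m(1) = F(1) = 0
m(2) = F(2) = 1/3
m(3) = F(3) = 1/2
m(4) = F(4) + f(2)·m(2) = 2/3 + 1/3·1/3 = 7/9
m(5) = F(5) + f(2)·m(3) + f(3)·m(2) = 1 + 1/3·1/2 + 1/6·1/3 = 11/9
m(6) = F(6) + f(2)·m(4) + f(3)·m(3) + f(4)·m(2) = 1 + 1/3·7/9 + 1/6·1/2 + 1/6·1/3 = 151/108
m(7) = F(7) + f(2)·m(5) + f(3)·m(4) + f(4)·m(3) + f(5)·m(2) = 1 + 1/3·11/9 + 1/6·7/9 + 1/6·1/2 + 1/3·1/3 = 187/108
E[N_7] = m(7) = 187/108

187/108


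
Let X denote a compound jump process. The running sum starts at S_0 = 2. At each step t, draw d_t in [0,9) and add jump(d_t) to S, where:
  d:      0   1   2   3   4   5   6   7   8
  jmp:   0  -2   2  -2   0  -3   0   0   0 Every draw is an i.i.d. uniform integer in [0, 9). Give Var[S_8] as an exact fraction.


Outcome values over d=0..8: [0, -2, 2, -2, 0, -3, 0, 0, 0]
Σy = -5, Σy² = 21, M = 9
μ = -5/9 = -5/9,  σ² = 21/9 − (-5/9)² = 164/81
Independent increments: Var[S_8] = 8·σ² = 8·(164/81) = 1312/81

1312/81


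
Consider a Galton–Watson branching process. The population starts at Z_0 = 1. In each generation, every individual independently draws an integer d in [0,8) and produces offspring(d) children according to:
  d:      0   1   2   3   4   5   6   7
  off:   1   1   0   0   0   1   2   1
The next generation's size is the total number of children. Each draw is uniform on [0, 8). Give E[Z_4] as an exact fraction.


81/256

Outcome values over d=0..7: [1, 1, 0, 0, 0, 1, 2, 1]
Σy = 6, Σy² = 8, M = 8
μ = 6/8 = 3/4,  σ² = 8/8 − (3/4)² = 7/16
E[Z_0] = 1
E[Z_1] = 3/4·E[Z_0] = 3/4
E[Z_2] = 3/4·E[Z_1] = 9/16
E[Z_3] = 3/4·E[Z_2] = 27/64
E[Z_4] = 3/4·E[Z_3] = 81/256


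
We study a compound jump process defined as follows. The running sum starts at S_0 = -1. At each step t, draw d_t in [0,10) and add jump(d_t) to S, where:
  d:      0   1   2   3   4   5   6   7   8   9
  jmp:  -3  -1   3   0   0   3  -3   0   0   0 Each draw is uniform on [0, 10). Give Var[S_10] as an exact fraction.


Outcome values over d=0..9: [-3, -1, 3, 0, 0, 3, -3, 0, 0, 0]
Σy = -1, Σy² = 37, M = 10
μ = -1/10 = -1/10,  σ² = 37/10 − (-1/10)² = 369/100
Independent increments: Var[S_10] = 10·σ² = 10·(369/100) = 369/10

369/10


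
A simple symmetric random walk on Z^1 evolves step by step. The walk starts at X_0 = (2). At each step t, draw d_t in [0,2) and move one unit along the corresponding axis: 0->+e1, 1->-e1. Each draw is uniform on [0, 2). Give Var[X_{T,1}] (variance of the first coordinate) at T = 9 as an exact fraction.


9

Outcome values over d=0..1: [1, -1]
Σy = 0, Σy² = 2, M = 2
μ = 0/2 = 0,  σ² = 2/2 − (0)² = 1
Independent increments: Var[X_9] = 9·σ² = 9·(1) = 9


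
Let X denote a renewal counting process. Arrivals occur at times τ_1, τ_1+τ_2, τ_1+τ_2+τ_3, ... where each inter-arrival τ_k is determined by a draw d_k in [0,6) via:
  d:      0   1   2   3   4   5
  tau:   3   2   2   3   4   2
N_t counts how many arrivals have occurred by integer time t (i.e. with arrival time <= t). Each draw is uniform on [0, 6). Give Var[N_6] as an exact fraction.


Inter-arrival values over d=0..5: [3, 2, 2, 3, 4, 2]
Each d has probability 1/6, so the pmf of τ is: f(2) = 1/2, f(3) = 1/3, f(4) = 1/6
Let p_n(j) = P(N_n = j), with p_0 = [1]. Condition on τ_1: p_n(0) = P(τ > n), and for j >= 1, p_n(j) = Σ_{k<=n} f(k)·p_{n−k}(j−1)
p_1 = [1]  (j = 0)
p_2 = [1/2, 1/2]  (j = 0..1)
p_3 = [1/6, 5/6]  (j = 0..1)
p_4 = [0, 3/4, 1/4]  (j = 0..2)
p_5 = [0, 5/12, 7/12]  (j = 0..2)
p_6 = [0, 5/36, 53/72, 1/8]  (j = 0..3)
E[N_6] = Σ j·p_6(j) = 143/72;  E[N_6²] = Σ j²·p_6(j) = 101/24
Var[N_6] = 101/24 − (143/72)² = 1367/5184

1367/5184


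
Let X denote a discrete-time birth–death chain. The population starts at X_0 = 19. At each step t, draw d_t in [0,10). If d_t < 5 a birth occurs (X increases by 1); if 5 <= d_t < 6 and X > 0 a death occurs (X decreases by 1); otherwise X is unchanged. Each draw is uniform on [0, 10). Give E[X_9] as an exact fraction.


113/5

X can drop by at most 1 per step and X_0 = 19 > T = 9, so X_t >= 19 − t >= 10 > 0 for every t <= 9: the floor at 0 (the 'and X > 0' condition) never binds. Hence X_9 = X_0 + Σ_{t<9} Y_t with i.i.d. increments Y_t = y(d_t) ∈ {+1, −1, 0}.
Outcome values over d=0..9: [1, 1, 1, 1, 1, -1, 0, 0, 0, 0]
Σy = 4, Σy² = 6, M = 10
μ = 4/10 = 2/5,  σ² = 6/10 − (2/5)² = 11/25
E[X_9] = 19 + 9·(2/5) = 113/5


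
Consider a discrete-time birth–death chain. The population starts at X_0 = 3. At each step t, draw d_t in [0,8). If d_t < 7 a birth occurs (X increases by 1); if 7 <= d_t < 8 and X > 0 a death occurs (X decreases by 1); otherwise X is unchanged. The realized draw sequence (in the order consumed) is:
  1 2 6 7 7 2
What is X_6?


5

t=0: X=3, d=1 → birth, X_1=4
t=1: X=4, d=2 → birth, X_2=5
t=2: X=5, d=6 → birth, X_3=6
t=3: X=6, d=7 → death, X_4=5
t=4: X=5, d=7 → death, X_5=4
t=5: X=4, d=2 → birth, X_6=5
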